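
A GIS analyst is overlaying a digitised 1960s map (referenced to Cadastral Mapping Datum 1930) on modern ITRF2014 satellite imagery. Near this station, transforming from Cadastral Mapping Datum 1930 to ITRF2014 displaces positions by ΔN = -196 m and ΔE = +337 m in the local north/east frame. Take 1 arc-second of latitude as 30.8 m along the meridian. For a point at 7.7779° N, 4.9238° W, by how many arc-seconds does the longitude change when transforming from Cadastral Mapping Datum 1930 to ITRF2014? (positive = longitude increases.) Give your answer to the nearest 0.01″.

Δλ = 11.04″

At latitude 7.7779°, cos φ = 0.990800.
1″ of longitude at this latitude = 30.80 × cos φ = 30.5166 m, so Δλ = 337.0 / 30.5166 = 11.043″.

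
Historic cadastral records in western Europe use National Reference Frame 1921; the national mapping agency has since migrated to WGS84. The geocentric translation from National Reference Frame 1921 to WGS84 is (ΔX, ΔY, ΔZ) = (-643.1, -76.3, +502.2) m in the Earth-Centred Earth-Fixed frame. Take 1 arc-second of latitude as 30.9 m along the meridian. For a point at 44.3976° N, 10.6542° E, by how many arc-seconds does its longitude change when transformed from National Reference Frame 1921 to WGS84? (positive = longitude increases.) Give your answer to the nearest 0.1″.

sin φ = 0.699633, cos φ = 0.714502, sin λ = 0.184881, cos λ = 0.982761.
East component: ΔE = −sin λ·ΔX + cos λ·ΔY = −(0.184881)(-643.1) + (0.982761)(-76.3) = 43.91 m.
1° of latitude spans 3600 × 30.90 = 111240 m; at latitude φ, 1° of longitude spans that × cos φ = 79481.2 m, so Δλ = 43.91 / 79481.2 × 3600 = 1.989″.

Δλ = 2.0″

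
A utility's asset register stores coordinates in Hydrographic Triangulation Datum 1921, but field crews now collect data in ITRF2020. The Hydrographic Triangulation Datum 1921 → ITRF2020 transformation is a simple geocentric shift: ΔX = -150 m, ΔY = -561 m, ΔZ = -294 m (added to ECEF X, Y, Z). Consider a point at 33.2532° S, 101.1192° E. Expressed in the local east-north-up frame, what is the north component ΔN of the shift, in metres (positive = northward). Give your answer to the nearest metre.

The local north axis is (−sin φ cos λ, −sin φ sin λ, cos φ), giving ΔN = 15.862 − 301.844 − 245.859 = -531.84 m.

ΔN = -532 m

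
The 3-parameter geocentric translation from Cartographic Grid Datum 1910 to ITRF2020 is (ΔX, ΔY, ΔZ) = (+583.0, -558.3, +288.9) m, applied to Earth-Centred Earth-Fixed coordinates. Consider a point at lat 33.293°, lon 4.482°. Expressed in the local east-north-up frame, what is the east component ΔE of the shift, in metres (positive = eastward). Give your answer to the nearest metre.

The local east axis at (φ, λ) is (−sin λ, cos λ, 0), so ΔE = −sin(4.482°)·583.0 + cos(4.482°)·(-558.3) = -602.15 m.

ΔE = -602 m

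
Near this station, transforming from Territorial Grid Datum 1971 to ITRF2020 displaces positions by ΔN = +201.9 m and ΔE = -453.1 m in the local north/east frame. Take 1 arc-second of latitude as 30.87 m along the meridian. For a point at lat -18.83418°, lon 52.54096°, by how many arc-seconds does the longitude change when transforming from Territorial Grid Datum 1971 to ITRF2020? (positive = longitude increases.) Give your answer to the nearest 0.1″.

Δλ = -15.5″

At latitude -18.83418°, cos φ = 0.946457.
1″ of longitude at this latitude = 30.87 × cos φ = 29.2171 m, so Δλ = -453.1 / 29.2171 = -15.508″.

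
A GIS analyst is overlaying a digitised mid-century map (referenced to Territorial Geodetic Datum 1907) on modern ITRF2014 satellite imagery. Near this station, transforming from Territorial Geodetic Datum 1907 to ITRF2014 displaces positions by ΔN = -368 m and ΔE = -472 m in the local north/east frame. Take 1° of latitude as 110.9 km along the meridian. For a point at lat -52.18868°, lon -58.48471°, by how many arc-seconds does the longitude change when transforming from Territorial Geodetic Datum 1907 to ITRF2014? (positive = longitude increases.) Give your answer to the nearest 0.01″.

Δλ = -24.99″

At latitude -52.18868°, cos φ = 0.613063.
1° of longitude at this latitude = 110.9 × cos φ = 67.99 km, so Δλ = -472.0 / 67988.7 = -0.0069423° = -24.992″.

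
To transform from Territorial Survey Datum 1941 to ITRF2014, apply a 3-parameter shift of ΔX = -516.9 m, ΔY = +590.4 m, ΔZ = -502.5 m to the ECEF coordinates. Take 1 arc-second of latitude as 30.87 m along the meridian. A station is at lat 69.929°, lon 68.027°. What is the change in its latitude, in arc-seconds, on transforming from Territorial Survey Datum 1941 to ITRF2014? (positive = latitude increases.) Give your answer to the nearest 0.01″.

sin φ = 0.939268, cos φ = 0.343184, sin λ = 0.927360, cos λ = 0.374170.
North component: ΔN = −sin φ cos λ·ΔX − sin φ sin λ·ΔY + cos φ·ΔZ = −(0.939268)(0.374170)(-516.9) − (0.939268)(0.927360)(590.4) + (0.343184)(-502.5) = -505.05 m.
1° of latitude spans 3600 × 30.87 = 111132 m, so Δφ = -505.05 / 111132 × 3600 = -16.361″.

Δφ = -16.36″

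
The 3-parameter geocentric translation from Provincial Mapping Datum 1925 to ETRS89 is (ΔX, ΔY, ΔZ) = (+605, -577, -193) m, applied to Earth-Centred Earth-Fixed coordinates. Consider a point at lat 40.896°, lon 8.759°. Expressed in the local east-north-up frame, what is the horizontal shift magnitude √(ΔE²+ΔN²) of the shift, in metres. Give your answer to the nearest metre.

818 m

The local east axis at (φ, λ) is (−sin λ, cos λ, 0), so ΔE = −sin(8.759°)·605 + cos(8.759°)·(-577) = -662.40 m.
The local north axis is (−sin φ cos λ, −sin φ sin λ, cos φ), giving ΔN = -391.467 + 57.524 − 145.889 = -479.83 m.
Horizontal magnitude = √(ΔE² + ΔN²) = √((-662.40)² + (-479.83)²) = 817.93 m.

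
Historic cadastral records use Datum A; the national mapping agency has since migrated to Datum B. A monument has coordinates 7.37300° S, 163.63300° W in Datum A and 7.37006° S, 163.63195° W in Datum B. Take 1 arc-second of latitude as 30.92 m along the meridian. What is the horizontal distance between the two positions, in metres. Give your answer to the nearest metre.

347 m

Δφ = -7.37006° − -7.37300° = +0.00294°; Δλ = -163.63195° − -163.63300° = +0.00105°.
1° of latitude = 3600 × 30.92 = 111312 m.
ΔN = Δφ × 111312 = 327.3 m; ΔE = Δλ × 111312 × cos(-7.37300°) = +0.00105 × 111312 × 0.991732 = 115.9 m.
Distance = √(ΔE² + ΔN²) = √(115.9² + 327.3²) = 347.2 m.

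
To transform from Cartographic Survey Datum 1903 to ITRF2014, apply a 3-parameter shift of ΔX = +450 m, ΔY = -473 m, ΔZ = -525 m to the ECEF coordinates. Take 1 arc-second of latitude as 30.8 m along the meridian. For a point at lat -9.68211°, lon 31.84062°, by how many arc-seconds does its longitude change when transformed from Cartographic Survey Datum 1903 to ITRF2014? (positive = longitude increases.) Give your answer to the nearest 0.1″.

sin φ = -0.168182, cos φ = 0.985756, sin λ = 0.527558, cos λ = 0.849519.
East component: ΔE = −sin λ·ΔX + cos λ·ΔY = −(0.527558)(450) + (0.849519)(-473) = -639.22 m.
1° of latitude spans 3600 × 30.80 = 110880 m; at latitude φ, 1° of longitude spans that × cos φ = 109300.6 m, so Δλ = -639.22 / 109300.6 × 3600 = -21.054″.

Δλ = -21.1″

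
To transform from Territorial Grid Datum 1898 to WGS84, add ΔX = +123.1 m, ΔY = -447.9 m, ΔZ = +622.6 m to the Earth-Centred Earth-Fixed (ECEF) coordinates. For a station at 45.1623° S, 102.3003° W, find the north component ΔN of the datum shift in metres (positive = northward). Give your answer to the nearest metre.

At φ = -45.1623°, λ = -102.3003°: sin φ = -0.709107, cos φ = 0.705101, sin λ = -0.977044, cos λ = -0.213036.
ΔN = −sin φ cos λ·ΔX − sin φ sin λ·ΔY + cos φ·ΔZ = −(-0.709107)(-0.213036)(123.1) − (-0.709107)(-0.977044)(-447.9) + (0.705101)(622.6) = 730.72 m.

ΔN = 731 m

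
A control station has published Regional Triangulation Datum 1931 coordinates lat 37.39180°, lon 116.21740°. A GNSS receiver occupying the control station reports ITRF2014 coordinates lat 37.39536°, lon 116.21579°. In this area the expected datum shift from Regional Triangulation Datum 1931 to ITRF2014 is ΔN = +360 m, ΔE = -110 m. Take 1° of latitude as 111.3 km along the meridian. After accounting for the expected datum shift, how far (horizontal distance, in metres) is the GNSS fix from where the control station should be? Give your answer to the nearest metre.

49 m

Observed coordinate differences: Δφ = +0.00356°, Δλ = -0.00161°.
Converting to metres (1° lat = 111300 m, cos φ = 0.794502): observed ΔN = 396.2 m, observed ΔE = -142.4 m.
Subtracting the expected shift leaves a residual of 396.2 − (360) = 36.2 m north and -142.4 − (-110) = -32.4 m east.
Residual distance = √(36.2² + (-32.4)²) = 48.6 m.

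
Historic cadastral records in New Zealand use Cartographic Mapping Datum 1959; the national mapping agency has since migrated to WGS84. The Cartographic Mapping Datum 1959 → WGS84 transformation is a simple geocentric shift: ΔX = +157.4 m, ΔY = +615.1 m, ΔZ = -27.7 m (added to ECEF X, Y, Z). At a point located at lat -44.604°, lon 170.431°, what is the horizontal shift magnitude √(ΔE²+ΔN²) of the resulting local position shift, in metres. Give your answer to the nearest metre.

The local east axis at (φ, λ) is (−sin λ, cos λ, 0), so ΔE = −sin(170.431°)·157.4 + cos(170.431°)·615.1 = -632.71 m.
The local north axis is (−sin φ cos λ, −sin φ sin λ, cos φ), giving ΔN = -108.989 + 71.801 − 19.722 = -56.91 m.
Horizontal magnitude = √(ΔE² + ΔN²) = √((-632.71)² + (-56.91)²) = 635.26 m.

635 m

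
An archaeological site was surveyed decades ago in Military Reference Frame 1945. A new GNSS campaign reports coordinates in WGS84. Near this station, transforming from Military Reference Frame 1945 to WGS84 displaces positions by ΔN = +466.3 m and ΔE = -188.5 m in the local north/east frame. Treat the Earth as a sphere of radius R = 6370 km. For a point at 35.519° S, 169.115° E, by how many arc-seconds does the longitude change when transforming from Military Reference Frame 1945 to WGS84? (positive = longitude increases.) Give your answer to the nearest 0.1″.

At latitude -35.519°, cos φ = 0.813923.
One radian of longitude at latitude φ spans R cos φ, so Δλ = ΔE / (R cos φ) = -188.5 / (6370000 × 0.813923) = -3.6357e-05 rad = -7.499″.

Δλ = -7.5″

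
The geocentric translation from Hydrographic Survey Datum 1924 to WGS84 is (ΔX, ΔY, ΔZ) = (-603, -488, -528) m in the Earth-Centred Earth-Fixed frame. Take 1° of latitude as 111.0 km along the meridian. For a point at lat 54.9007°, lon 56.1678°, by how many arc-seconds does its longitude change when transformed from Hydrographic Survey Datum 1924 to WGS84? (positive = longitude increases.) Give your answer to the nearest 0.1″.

Δλ = 12.9″

sin φ = 0.818157, cos φ = 0.574995, sin λ = 0.830672, cos λ = 0.556763.
East component: ΔE = −sin λ·ΔX + cos λ·ΔY = −(0.830672)(-603) + (0.556763)(-488) = 229.19 m.
1° of latitude spans 111000 m; at latitude φ, 1° of longitude spans that × cos φ = 63824.5 m, so Δλ = 229.19 / 63824.5 × 3600 = 12.928″.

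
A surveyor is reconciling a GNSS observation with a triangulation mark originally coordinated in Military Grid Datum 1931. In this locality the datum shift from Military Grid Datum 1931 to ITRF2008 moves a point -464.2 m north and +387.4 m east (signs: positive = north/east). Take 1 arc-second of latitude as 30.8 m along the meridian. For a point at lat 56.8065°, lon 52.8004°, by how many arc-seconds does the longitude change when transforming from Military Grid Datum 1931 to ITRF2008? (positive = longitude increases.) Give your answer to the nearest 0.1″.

At latitude 56.8065°, cos φ = 0.547468.
1″ of longitude at this latitude = 30.80 × cos φ = 16.8620 m, so Δλ = 387.4 / 16.8620 = 22.975″.

Δλ = 23.0″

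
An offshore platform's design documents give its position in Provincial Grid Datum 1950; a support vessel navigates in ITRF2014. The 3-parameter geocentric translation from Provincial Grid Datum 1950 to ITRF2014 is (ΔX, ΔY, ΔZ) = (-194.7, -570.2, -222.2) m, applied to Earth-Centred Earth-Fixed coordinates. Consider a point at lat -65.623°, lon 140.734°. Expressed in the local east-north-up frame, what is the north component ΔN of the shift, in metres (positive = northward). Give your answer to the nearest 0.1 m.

The local north axis is (−sin φ cos λ, −sin φ sin λ, cos φ), giving ΔN = 137.301 − 328.718 − 91.711 = -283.13 m.

ΔN = -283.1 m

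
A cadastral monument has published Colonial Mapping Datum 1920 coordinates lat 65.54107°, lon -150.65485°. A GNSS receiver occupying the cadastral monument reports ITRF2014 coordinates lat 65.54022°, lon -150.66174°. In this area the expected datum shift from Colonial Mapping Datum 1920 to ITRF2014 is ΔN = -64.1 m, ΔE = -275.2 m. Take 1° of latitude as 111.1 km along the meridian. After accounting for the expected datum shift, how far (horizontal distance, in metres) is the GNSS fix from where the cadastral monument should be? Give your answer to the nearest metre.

Observed coordinate differences: Δφ = -0.00085°, Δλ = -0.00689°.
Converting to metres (1° lat = 111100 m, cos φ = 0.414041): observed ΔN = -94.4 m, observed ΔE = -316.9 m.
Subtracting the expected shift leaves a residual of -94.4 − (-64.1) = -30.3 m north and -316.9 − (-275.2) = -41.7 m east.
Residual distance = √((-30.3)² + (-41.7)²) = 51.6 m.

52 m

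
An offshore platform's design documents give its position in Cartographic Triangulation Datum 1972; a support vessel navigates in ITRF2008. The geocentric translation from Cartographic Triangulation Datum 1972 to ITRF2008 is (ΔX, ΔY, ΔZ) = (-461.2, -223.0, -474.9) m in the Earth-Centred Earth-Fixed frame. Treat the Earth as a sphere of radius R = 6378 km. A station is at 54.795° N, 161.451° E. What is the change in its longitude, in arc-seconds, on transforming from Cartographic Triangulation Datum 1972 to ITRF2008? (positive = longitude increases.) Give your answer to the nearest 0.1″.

sin φ = 0.817095, cos φ = 0.576504, sin λ = 0.318116, cos λ = -0.948052.
East component: ΔE = −sin λ·ΔX + cos λ·ΔY = −(0.318116)(-461.2) + (-0.948052)(-223.0) = 358.13 m.
1° of latitude spans πR/180 = 111317 m; at latitude φ, 1° of longitude spans that × cos φ = 64174.7 m, so Δλ = 358.13 / 64174.7 × 3600 = 20.090″.

Δλ = 20.1″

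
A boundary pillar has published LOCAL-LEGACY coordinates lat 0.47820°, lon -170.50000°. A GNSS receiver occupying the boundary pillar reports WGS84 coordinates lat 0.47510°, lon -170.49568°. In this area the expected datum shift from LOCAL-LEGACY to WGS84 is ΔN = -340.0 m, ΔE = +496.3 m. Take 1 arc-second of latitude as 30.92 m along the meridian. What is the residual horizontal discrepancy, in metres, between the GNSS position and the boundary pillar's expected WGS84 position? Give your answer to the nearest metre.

16 m

Observed coordinate differences: Δφ = -0.00310°, Δλ = +0.00432°.
Converting to metres (1° lat = 111312 m, cos φ = 0.999965): observed ΔN = -345.1 m, observed ΔE = 480.9 m.
Subtracting the expected shift leaves a residual of -345.1 − (-340.0) = -5.1 m north and 480.9 − (496.3) = -15.4 m east.
Residual distance = √((-5.1)² + (-15.4)²) = 16.3 m.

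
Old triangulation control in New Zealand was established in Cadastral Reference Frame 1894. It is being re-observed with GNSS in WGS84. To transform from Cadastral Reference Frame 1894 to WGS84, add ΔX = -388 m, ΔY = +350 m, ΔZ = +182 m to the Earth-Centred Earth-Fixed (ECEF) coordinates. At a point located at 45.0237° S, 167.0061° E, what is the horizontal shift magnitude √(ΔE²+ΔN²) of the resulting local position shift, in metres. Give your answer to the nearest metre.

At φ = -45.0237°, λ = 167.0061°: sin φ = -0.707399, cos φ = 0.706814, sin λ = 0.224847, cos λ = -0.974394.
ΔE = −sin λ·ΔX + cos λ·ΔY = −(0.224847)·(-388) + (-0.974394)·(350) = -253.80 m.
ΔN = −sin φ cos λ·ΔX − sin φ sin λ·ΔY + cos φ·ΔZ = −(-0.707399)(-0.974394)(-388) − (-0.707399)(0.224847)(350) + (0.706814)(182) = 451.75 m.
Horizontal magnitude = √(ΔE² + ΔN²) = √((-253.80)² + 451.75²) = 518.16 m.

518 m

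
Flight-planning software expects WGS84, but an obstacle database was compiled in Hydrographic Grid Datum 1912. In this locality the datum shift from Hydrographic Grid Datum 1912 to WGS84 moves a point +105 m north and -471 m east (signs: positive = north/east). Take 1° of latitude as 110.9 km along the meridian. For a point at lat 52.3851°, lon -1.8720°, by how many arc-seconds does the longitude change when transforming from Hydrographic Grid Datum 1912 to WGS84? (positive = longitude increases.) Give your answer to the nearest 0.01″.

Δλ = -25.05″

At latitude 52.3851°, cos φ = 0.610351.
1° of longitude at this latitude = 110.9 × cos φ = 67.69 km, so Δλ = -471.0 / 67687.9 = -0.0069584° = -25.050″.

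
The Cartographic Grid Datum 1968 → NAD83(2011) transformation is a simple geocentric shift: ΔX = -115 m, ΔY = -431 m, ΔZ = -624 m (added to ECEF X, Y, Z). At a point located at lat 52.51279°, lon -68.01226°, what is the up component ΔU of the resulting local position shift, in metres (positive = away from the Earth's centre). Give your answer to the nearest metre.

ΔU = -278 m

At φ = 52.51279°, λ = -68.01226°: sin φ = 0.793489, cos φ = 0.608584, sin λ = -0.927264, cos λ = 0.374408.
ΔU = cos φ cos λ·ΔX + cos φ sin λ·ΔY + sin φ·ΔZ = (0.608584)(0.374408)(-115) + (0.608584)(-0.927264)(-431) + (0.793489)(-624) = -278.12 m.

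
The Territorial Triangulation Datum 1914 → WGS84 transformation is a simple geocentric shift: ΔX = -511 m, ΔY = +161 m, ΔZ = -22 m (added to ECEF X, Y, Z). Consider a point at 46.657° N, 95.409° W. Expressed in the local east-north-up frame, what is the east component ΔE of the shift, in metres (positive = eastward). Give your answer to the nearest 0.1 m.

ΔE = -523.9 m

The local east axis at (φ, λ) is (−sin λ, cos λ, 0), so ΔE = −sin(-95.409°)·(-511) + cos(-95.409°)·161 = -523.90 m.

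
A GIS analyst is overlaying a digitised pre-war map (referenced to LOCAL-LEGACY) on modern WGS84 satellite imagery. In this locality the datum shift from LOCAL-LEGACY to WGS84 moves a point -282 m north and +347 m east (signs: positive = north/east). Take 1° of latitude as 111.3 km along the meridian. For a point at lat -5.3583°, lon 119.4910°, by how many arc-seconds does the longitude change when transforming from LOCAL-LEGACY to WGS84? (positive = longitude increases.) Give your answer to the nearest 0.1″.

At latitude -5.3583°, cos φ = 0.995630.
1° of longitude at this latitude = 111.3 × cos φ = 110.81 km, so Δλ = 347.0 / 110813.6 = 0.0031314° = 11.273″.

Δλ = 11.3″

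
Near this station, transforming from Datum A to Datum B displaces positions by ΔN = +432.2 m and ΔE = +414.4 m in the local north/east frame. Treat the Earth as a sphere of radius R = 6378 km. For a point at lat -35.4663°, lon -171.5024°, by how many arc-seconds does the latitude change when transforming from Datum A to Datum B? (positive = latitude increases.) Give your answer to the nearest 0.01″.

Δφ = 13.98″

On a sphere of radius R, 1 rad of latitude = R, so Δφ = ΔN / R = 432.2 / 6378000 = 6.7764e-05 rad = 13.977″.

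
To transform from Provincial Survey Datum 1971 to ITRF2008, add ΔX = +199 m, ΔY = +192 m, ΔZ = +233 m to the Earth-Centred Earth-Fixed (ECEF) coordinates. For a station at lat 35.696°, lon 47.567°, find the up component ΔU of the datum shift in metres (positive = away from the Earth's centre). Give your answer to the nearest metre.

At φ = 35.696°, λ = 47.567°: sin φ = 0.583485, cos φ = 0.812124, sin λ = 0.738067, cos λ = 0.674728.
ΔU = cos φ cos λ·ΔX + cos φ sin λ·ΔY + sin φ·ΔZ = (0.812124)(0.674728)(199) + (0.812124)(0.738067)(192) + (0.583485)(233) = 360.08 m.

ΔU = 360 m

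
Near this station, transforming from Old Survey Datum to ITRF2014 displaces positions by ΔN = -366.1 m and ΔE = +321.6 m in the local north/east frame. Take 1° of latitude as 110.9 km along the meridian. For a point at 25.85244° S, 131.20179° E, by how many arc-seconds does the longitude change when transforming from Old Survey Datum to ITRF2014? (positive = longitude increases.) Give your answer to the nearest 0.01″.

Δλ = 11.60″

At latitude -25.85244°, cos φ = 0.899920.
1° of longitude at this latitude = 110.9 × cos φ = 99.80 km, so Δλ = 321.6 / 99801.1 = 0.0032224° = 11.601″.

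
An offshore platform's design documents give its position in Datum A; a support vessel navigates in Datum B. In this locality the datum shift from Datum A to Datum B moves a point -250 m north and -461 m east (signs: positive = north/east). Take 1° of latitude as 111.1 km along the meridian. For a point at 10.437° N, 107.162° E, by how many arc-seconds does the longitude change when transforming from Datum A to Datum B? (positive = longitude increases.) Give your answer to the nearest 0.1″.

At latitude 10.437°, cos φ = 0.983455.
1° of longitude at this latitude = 111.1 × cos φ = 109.26 km, so Δλ = -461.0 / 109261.8 = -0.0042192° = -15.189″.

Δλ = -15.2″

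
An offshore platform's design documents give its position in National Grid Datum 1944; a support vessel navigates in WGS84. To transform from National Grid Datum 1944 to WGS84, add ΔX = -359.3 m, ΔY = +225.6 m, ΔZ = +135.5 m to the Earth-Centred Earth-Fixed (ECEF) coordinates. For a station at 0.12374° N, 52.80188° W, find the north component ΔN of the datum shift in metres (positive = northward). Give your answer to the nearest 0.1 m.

The local north axis is (−sin φ cos λ, −sin φ sin λ, cos φ), giving ΔN = 0.469 + 0.388 + 135.500 = 136.36 m.

ΔN = 136.4 m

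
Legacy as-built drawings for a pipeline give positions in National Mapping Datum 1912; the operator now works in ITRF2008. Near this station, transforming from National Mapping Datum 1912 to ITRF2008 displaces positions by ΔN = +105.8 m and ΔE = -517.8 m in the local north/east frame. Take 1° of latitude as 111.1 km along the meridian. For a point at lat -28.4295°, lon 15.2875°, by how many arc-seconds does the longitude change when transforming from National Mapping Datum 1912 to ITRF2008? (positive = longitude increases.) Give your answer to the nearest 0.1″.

Δλ = -19.1″

At latitude -28.4295°, cos φ = 0.879404.
1° of longitude at this latitude = 111.1 × cos φ = 97.70 km, so Δλ = -517.8 / 97701.7 = -0.0052998° = -19.079″.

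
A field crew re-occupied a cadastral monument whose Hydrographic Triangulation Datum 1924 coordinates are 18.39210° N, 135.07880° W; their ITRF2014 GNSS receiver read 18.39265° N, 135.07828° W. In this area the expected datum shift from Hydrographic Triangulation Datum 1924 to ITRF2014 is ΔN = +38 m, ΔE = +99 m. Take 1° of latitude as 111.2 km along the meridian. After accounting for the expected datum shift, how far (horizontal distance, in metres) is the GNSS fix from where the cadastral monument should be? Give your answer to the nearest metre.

50 m

Observed coordinate differences: Δφ = +0.00055°, Δλ = +0.00052°.
Converting to metres (1° lat = 111200 m, cos φ = 0.948920): observed ΔN = 61.2 m, observed ΔE = 54.9 m.
Subtracting the expected shift leaves a residual of 61.2 − (38) = 23.2 m north and 54.9 − (99) = -44.1 m east.
Residual distance = √(23.2² + (-44.1)²) = 49.8 m.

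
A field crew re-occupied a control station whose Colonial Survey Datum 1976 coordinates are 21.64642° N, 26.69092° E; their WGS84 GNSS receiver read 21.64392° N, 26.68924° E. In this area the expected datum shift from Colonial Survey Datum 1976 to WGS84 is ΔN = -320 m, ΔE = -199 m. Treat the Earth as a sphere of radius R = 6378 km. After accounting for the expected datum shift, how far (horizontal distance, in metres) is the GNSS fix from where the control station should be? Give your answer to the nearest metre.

49 m

Observed coordinate differences: Δφ = -0.00250°, Δλ = -0.00168°.
Converting to metres (1° lat = 111317 m, cos φ = 0.929478): observed ΔN = -278.3 m, observed ΔE = -173.8 m.
Subtracting the expected shift leaves a residual of -278.3 − (-320) = 41.7 m north and -173.8 − (-199) = 25.2 m east.
Residual distance = √(41.7² + 25.2²) = 48.7 m.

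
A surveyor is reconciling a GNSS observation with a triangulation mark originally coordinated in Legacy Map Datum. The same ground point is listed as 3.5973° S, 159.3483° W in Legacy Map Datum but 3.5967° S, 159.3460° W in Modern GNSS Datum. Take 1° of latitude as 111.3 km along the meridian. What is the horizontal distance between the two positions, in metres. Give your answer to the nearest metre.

Δφ = -3.5967° − -3.5973° = +0.0006°; Δλ = -159.3460° − -159.3483° = +0.0023°.
ΔN = Δφ × 111300 = 66.8 m; ΔE = Δλ × 111300 × cos(-3.5973°) = +0.0023 × 111300 × 0.998030 = 255.5 m.
Distance = √(ΔE² + ΔN²) = √(255.5² + 66.8²) = 264.1 m.

264 m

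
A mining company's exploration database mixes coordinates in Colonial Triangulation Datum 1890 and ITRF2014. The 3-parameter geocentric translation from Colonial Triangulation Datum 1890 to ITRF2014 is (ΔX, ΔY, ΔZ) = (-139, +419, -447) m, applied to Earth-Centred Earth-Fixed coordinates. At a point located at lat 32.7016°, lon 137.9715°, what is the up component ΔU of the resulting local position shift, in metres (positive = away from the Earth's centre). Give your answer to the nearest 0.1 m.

ΔU = 81.4 m

The local up (radial) axis is (cos φ cos λ, cos φ sin λ, sin φ), giving ΔU = 86.885 + 236.057 − 241.498 = 81.44 m.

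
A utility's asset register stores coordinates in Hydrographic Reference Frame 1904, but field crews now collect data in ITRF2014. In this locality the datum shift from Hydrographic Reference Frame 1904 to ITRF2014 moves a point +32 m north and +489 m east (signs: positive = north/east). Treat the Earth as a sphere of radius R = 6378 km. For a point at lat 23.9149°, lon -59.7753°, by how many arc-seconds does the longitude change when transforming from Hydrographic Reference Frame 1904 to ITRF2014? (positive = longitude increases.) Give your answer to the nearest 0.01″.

At latitude 23.9149°, cos φ = 0.914149.
One radian of longitude at latitude φ spans R cos φ, so Δλ = ΔE / (R cos φ) = 489.0 / (6378000 × 0.914149) = 8.3870e-05 rad = 17.299″.

Δλ = 17.30″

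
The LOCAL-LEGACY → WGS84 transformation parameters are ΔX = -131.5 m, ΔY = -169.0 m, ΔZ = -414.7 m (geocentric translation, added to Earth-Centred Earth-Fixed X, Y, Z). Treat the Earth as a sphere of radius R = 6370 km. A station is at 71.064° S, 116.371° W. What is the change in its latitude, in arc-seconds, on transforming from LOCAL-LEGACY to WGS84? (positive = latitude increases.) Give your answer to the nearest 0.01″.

Δφ = 2.07″

sin φ = -0.945882, cos φ = 0.324512, sin λ = -0.895937, cos λ = -0.444182.
North component: ΔN = −sin φ cos λ·ΔX − sin φ sin λ·ΔY + cos φ·ΔZ = −(-0.945882)(-0.444182)(-131.5) − (-0.945882)(-0.895937)(-169.0) + (0.324512)(-414.7) = 63.89 m.
1° of latitude spans πR/180 = 111177 m, so Δφ = 63.89 / 111177 × 3600 = 2.069″.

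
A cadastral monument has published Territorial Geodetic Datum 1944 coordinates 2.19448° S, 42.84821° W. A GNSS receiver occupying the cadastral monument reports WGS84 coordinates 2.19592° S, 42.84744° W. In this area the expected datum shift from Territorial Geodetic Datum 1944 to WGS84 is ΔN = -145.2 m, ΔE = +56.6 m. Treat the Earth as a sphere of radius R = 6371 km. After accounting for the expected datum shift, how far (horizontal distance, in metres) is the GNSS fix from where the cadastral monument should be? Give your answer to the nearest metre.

33 m

Observed coordinate differences: Δφ = -0.00144°, Δλ = +0.00077°.
Converting to metres (1° lat = 111195 m, cos φ = 0.999267): observed ΔN = -160.1 m, observed ΔE = 85.6 m.
Subtracting the expected shift leaves a residual of -160.1 − (-145.2) = -14.9 m north and 85.6 − (56.6) = 29.0 m east.
Residual distance = √((-14.9)² + 29.0²) = 32.6 m.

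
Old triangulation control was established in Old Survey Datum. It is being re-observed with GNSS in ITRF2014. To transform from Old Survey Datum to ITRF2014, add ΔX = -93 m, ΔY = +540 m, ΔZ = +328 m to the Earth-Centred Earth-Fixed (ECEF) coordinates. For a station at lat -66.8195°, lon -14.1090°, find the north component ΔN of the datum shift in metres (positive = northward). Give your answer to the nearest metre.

The local north axis is (−sin φ cos λ, −sin φ sin λ, cos φ), giving ΔN = -82.913 − 121.007 + 129.110 = -74.81 m.

ΔN = -75 m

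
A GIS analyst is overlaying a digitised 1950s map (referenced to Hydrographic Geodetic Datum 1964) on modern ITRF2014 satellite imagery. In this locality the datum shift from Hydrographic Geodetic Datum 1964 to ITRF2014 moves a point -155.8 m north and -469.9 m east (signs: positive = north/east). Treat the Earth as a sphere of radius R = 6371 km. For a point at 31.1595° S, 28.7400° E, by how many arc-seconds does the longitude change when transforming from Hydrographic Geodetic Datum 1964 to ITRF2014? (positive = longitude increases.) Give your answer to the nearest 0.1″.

At latitude -31.1595°, cos φ = 0.855730.
One radian of longitude at latitude φ spans R cos φ, so Δλ = ΔE / (R cos φ) = -469.9 / (6371000 × 0.855730) = -8.6191e-05 rad = -17.778″.

Δλ = -17.8″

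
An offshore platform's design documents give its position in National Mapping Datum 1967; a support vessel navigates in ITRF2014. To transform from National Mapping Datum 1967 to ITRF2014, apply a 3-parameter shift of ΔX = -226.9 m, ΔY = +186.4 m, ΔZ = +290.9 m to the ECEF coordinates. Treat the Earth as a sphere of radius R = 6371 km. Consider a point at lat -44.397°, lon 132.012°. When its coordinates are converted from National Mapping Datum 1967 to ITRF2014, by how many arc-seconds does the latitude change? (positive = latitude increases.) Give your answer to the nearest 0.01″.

sin φ = -0.699626, cos φ = 0.714509, sin λ = 0.743005, cos λ = -0.669286.
North component: ΔN = −sin φ cos λ·ΔX − sin φ sin λ·ΔY + cos φ·ΔZ = −(-0.699626)(-0.669286)(-226.9) − (-0.699626)(0.743005)(186.4) + (0.714509)(290.9) = 410.99 m.
1° of latitude spans πR/180 = 111195 m, so Δφ = 410.99 / 111195 × 3600 = 13.306″.

Δφ = 13.31″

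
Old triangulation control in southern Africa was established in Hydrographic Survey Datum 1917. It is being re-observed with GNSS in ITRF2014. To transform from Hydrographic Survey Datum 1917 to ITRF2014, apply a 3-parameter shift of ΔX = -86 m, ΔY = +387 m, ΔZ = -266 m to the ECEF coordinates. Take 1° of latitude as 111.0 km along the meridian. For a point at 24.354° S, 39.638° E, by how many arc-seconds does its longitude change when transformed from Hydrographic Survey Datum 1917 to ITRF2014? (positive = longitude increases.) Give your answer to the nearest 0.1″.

sin φ = -0.412373, cos φ = 0.911015, sin λ = 0.637935, cos λ = 0.770090.
East component: ΔE = −sin λ·ΔX + cos λ·ΔY = −(0.637935)(-86) + (0.770090)(387) = 352.89 m.
1° of latitude spans 111000 m; at latitude φ, 1° of longitude spans that × cos φ = 101122.7 m, so Δλ = 352.89 / 101122.7 × 3600 = 12.563″.

Δλ = 12.6″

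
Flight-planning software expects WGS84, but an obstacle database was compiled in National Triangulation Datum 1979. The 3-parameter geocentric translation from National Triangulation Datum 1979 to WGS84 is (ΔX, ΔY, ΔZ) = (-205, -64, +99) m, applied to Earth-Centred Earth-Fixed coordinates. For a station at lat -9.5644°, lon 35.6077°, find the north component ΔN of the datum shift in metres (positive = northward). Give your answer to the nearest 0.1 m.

At φ = -9.5644°, λ = 35.6077°: sin φ = -0.166156, cos φ = 0.986099, sin λ = 0.582232, cos λ = 0.813023.
ΔN = −sin φ cos λ·ΔX − sin φ sin λ·ΔY + cos φ·ΔZ = −(-0.166156)(0.813023)(-205) − (-0.166156)(0.582232)(-64) + (0.986099)(99) = 63.74 m.

ΔN = 63.7 m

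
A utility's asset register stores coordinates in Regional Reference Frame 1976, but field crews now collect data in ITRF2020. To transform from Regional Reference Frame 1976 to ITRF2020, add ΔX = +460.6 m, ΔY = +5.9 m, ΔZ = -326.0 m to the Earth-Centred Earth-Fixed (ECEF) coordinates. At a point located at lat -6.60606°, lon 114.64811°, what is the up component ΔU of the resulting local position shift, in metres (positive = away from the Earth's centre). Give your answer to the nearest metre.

ΔU = -148 m

The local up (radial) axis is (cos φ cos λ, cos φ sin λ, sin φ), giving ΔU = -190.815 + 5.327 + 37.504 = -147.98 m.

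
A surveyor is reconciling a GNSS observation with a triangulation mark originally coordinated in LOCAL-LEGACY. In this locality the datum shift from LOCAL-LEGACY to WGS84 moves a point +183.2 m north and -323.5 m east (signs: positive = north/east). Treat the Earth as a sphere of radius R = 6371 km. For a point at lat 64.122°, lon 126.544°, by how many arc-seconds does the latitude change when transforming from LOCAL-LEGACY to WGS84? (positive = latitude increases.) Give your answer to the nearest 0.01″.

On a sphere of radius R, 1 rad of latitude = R, so Δφ = ΔN / R = 183.2 / 6371000 = 2.8755e-05 rad = 5.931″.

Δφ = 5.93″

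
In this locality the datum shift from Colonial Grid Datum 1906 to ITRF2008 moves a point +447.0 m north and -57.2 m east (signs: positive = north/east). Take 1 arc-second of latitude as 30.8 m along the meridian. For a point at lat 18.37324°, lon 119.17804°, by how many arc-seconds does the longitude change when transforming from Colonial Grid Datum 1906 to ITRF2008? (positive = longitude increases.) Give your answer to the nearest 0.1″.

Δλ = -2.0″

At latitude 18.37324°, cos φ = 0.949023.
1″ of longitude at this latitude = 30.80 × cos φ = 29.2299 m, so Δλ = -57.2 / 29.2299 = -1.957″.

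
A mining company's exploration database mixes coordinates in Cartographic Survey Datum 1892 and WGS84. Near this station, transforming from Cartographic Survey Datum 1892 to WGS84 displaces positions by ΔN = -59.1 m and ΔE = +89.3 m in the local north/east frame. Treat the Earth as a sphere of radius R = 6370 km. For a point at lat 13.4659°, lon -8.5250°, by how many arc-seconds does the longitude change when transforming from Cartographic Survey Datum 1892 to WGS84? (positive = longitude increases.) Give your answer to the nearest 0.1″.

Δλ = 3.0″

At latitude 13.4659°, cos φ = 0.972509.
One radian of longitude at latitude φ spans R cos φ, so Δλ = ΔE / (R cos φ) = 89.3 / (6370000 × 0.972509) = 1.4415e-05 rad = 2.973″.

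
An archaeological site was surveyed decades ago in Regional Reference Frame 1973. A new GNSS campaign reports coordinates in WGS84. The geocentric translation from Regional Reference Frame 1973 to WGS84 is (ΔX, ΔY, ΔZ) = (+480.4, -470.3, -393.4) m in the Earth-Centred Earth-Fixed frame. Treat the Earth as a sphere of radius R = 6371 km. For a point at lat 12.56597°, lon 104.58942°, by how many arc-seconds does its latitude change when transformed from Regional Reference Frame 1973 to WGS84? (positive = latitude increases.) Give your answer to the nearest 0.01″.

sin φ = 0.217564, cos φ = 0.976046, sin λ = 0.967756, cos λ = -0.251891.
North component: ΔN = −sin φ cos λ·ΔX − sin φ sin λ·ΔY + cos φ·ΔZ = −(0.217564)(-0.251891)(480.4) − (0.217564)(0.967756)(-470.3) + (0.976046)(-393.4) = -258.63 m.
1° of latitude spans πR/180 = 111195 m, so Δφ = -258.63 / 111195 × 3600 = -8.373″.

Δφ = -8.37″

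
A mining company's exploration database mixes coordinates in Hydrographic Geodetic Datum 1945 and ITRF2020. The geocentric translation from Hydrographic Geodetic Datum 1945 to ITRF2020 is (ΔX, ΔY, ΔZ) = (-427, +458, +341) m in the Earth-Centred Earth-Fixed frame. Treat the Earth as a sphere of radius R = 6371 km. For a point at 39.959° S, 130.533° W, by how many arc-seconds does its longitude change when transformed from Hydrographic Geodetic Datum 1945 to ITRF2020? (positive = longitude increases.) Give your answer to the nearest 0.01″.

Δλ = -26.28″

sin φ = -0.642239, cos φ = 0.766504, sin λ = -0.760032, cos λ = -0.649886.
East component: ΔE = −sin λ·ΔX + cos λ·ΔY = −(-0.760032)(-427) + (-0.649886)(458) = -622.18 m.
1° of latitude spans πR/180 = 111195 m; at latitude φ, 1° of longitude spans that × cos φ = 85231.4 m, so Δλ = -622.18 / 85231.4 × 3600 = -26.280″.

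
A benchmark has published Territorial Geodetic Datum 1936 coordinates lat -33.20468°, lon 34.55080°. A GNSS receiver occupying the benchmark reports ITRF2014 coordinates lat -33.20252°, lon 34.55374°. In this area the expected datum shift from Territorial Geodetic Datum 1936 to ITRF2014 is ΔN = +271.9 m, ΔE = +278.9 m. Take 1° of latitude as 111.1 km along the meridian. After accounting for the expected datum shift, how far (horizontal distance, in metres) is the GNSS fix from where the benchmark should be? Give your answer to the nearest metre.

32 m

Observed coordinate differences: Δφ = +0.00216°, Δλ = +0.00294°.
Converting to metres (1° lat = 111100 m, cos φ = 0.836720): observed ΔN = 240.0 m, observed ΔE = 273.3 m.
Subtracting the expected shift leaves a residual of 240.0 − (271.9) = -31.9 m north and 273.3 − (278.9) = -5.6 m east.
Residual distance = √((-31.9)² + (-5.6)²) = 32.4 m.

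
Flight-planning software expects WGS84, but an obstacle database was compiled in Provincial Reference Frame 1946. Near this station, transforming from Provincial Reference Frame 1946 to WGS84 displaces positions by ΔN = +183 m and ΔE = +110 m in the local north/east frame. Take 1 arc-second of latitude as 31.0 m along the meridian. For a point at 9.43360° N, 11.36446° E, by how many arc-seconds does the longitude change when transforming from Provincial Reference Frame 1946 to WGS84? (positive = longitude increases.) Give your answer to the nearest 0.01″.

At latitude 9.43360°, cos φ = 0.986476.
1″ of longitude at this latitude = 31.00 × cos φ = 30.5808 m, so Δλ = 110.0 / 30.5808 = 3.597″.

Δλ = 3.60″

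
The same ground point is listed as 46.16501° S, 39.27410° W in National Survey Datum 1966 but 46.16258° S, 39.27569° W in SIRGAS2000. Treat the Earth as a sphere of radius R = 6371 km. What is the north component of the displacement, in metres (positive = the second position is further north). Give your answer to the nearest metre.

Δφ = -46.16258° − -46.16501° = +0.00243°; Δλ = -39.27569° − -39.27410° = -0.00159°.
1° along a meridian = πR/180 = 111195 m.
ΔN = Δφ × 111195 = 270.2 m; ΔE = Δλ × 111195 × cos(-46.16501°) = -0.00159 × 111195 × 0.692584 = -122.4 m.

ΔN = 270 m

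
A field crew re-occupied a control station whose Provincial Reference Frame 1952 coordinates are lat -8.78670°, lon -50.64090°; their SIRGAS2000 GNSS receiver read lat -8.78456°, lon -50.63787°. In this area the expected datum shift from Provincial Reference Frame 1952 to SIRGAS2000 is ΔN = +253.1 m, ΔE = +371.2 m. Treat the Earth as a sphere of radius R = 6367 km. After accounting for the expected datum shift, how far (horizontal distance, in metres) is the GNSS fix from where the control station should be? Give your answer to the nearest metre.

41 m

Observed coordinate differences: Δφ = +0.00214°, Δλ = +0.00303°.
Converting to metres (1° lat = 111125 m, cos φ = 0.988264): observed ΔN = 237.8 m, observed ΔE = 332.8 m.
Subtracting the expected shift leaves a residual of 237.8 − (253.1) = -15.3 m north and 332.8 − (371.2) = -38.4 m east.
Residual distance = √((-15.3)² + (-38.4)²) = 41.4 m.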